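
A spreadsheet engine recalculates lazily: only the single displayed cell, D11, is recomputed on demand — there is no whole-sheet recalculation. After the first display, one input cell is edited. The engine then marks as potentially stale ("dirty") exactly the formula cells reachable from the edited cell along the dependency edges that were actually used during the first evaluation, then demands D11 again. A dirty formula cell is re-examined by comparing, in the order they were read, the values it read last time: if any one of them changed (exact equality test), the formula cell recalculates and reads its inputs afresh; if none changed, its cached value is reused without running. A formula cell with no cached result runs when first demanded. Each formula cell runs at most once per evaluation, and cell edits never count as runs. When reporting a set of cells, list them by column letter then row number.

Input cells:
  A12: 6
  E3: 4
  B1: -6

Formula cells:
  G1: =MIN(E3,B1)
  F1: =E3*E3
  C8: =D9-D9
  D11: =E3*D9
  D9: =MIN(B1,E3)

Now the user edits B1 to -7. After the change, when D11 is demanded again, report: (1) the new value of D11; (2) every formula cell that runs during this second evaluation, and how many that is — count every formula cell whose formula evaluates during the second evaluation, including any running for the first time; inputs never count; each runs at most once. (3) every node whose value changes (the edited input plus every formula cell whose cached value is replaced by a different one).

New value of D11: -28.
Formula cells that run: D9, D11 — 2 in total.
Values that change: B1, D9, D11.

First evaluation (everything demanded from the output):
  D9 = MIN(-6, 4) = -6
  D11 = 4 * -6 = -24

Propagation after the edit:
  D9: runs — B1 -6->-7; result -7.
  D11: runs — D9 -6->-7; result -28.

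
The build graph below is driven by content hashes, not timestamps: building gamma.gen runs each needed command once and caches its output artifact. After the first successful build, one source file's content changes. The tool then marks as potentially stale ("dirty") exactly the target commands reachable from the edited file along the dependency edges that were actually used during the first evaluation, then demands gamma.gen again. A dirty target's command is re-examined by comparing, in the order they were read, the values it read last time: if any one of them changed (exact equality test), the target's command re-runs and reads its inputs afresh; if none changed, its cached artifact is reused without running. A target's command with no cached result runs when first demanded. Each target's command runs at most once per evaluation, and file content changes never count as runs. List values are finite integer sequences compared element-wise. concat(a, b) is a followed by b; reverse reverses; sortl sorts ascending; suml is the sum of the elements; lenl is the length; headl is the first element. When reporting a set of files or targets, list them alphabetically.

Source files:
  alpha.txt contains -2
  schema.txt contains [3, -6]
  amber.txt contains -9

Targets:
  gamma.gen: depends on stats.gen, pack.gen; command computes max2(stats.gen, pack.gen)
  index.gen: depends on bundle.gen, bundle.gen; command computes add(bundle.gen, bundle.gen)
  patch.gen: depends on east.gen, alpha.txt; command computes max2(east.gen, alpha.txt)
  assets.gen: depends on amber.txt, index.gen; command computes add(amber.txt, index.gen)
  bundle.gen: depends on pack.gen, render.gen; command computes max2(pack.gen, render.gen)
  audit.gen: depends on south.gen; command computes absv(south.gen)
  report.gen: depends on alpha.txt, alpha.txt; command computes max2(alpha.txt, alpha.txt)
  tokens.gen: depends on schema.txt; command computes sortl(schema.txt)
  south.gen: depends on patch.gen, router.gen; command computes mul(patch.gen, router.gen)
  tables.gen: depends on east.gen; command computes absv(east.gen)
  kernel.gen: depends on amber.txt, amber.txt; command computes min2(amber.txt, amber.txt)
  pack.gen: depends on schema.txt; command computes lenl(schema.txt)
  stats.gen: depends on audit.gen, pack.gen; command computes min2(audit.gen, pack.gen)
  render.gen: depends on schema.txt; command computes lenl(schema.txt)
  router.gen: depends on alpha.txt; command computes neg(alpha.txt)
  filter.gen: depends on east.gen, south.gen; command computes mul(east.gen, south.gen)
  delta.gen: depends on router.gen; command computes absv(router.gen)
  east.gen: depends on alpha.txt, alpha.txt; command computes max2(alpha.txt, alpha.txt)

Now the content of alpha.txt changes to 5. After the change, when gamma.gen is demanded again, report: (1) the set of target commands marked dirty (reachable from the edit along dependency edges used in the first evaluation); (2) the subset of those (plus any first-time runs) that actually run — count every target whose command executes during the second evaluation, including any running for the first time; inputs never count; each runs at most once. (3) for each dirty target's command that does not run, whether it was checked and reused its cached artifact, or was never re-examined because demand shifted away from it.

Initial pass — values computed on the first demand:
  east.gen = max2(-2, -2) = -2
  pack.gen = lenl([3, -6]) = 2
  patch.gen = max2(-2, -2) = -2
  router.gen = neg(-2) = 2
  south.gen = mul(-2, 2) = -4
  audit.gen = absv(-4) = 4
  stats.gen = min2(4, 2) = 2
  gamma.gen = max2(2, 2) = 2

Second demand — change propagation:
  east.gen: re-runs because alpha.txt -2->5; alpha.txt -2->5; new result 5.
  patch.gen: re-runs because east.gen -2->5; alpha.txt -2->5; new result 5.
  router.gen: re-runs because alpha.txt -2->5; new result -5.
  south.gen: re-runs because patch.gen -2->5; router.gen 2->-5; new result -25.
  audit.gen: re-runs because south.gen -4->-25; new result 25.
  stats.gen: re-runs because audit.gen 4->25; new result 2 (unchanged).
  gamma.gen: re-examined; everything it read last time is the same (stats.gen unchanged, pack.gen unchanged) — cache 2 kept, no run.

The important point: stats.gen recomputes to an identical value, and the output ends up unchanged.

Dirty set: audit.gen, east.gen, gamma.gen, patch.gen, router.gen, south.gen, stats.gen.
Run set: audit.gen, east.gen, patch.gen, router.gen, south.gen, stats.gen (6 run).
Re-examined without running (cache reused): gamma.gen.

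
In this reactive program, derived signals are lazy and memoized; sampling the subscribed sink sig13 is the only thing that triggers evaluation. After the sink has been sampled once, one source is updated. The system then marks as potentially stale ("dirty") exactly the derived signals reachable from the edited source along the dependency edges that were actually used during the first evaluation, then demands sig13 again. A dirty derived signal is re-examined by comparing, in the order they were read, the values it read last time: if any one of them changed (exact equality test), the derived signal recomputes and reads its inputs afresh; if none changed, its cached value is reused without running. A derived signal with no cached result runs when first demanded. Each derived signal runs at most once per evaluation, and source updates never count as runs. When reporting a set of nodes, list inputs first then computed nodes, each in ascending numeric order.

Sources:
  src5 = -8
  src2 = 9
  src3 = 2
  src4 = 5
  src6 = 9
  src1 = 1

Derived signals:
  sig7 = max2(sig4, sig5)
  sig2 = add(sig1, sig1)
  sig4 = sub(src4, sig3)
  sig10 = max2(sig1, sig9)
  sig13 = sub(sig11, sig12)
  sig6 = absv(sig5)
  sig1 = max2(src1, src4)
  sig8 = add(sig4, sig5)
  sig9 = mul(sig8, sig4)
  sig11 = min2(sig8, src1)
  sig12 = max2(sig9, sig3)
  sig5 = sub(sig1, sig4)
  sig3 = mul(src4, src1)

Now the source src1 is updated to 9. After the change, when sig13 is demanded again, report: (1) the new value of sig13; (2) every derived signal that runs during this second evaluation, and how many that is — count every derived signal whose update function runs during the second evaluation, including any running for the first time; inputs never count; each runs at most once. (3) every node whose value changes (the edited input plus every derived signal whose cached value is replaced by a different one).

First demand of the output computes:
  sig1 = max2(1, 5) = 5
  sig3 = mul(5, 1) = 5
  sig4 = sub(5, 5) = 0
  sig5 = sub(5, 0) = 5
  sig8 = add(0, 5) = 5
  sig9 = mul(5, 0) = 0
  sig11 = min2(5, 1) = 1
  sig12 = max2(0, 5) = 5
  sig13 = sub(1, 5) = -4

After the edit, cleaning proceeds:
  sig1: a read changed (src1 1->9) — executes, giving 9.
  sig3: a read changed (src1 1->9) — executes, giving 45.
  sig4: a read changed (sig3 5->45) — executes, giving -40.
  sig5: a read changed (sig1 5->9; sig4 0->-40) — executes, giving 49.
  sig8: a read changed (sig4 0->-40; sig5 5->49) — executes, giving 9.
  sig9: a read changed (sig8 5->9; sig4 0->-40) — executes, giving -360.
  sig11: a read changed (sig8 5->9; src1 1->9) — executes, giving 9.
  sig12: a read changed (sig9 0->-360; sig3 5->45) — executes, giving 45.
  sig13: a read changed (sig11 1->9; sig12 5->45) — executes, giving -36.

Demanding sig13 again yields -36.
9 derived signals run: sig1, sig3, sig4, sig5, sig8, sig9, sig11, sig12, sig13.
The nodes whose values change: src1, sig1, sig3, sig4, sig5, sig8, sig9, sig11, sig12, sig13.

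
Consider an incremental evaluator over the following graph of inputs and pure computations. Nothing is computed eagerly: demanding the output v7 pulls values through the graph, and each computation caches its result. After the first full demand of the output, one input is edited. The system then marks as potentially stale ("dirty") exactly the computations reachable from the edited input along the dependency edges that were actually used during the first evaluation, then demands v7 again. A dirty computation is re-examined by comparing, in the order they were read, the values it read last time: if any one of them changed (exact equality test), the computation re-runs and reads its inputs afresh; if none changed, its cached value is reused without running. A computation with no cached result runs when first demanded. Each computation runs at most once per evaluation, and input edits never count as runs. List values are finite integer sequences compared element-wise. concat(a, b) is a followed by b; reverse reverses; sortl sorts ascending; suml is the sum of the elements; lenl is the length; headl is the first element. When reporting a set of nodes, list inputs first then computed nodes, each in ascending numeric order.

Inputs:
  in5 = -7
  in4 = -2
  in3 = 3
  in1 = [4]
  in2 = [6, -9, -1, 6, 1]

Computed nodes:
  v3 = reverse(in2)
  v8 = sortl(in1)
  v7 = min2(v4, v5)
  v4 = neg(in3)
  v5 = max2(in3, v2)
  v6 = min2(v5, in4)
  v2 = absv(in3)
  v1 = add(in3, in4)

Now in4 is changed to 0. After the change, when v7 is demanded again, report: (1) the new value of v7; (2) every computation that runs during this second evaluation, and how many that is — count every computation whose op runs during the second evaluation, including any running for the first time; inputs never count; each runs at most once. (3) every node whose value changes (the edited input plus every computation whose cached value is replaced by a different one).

v7 now evaluates to -3.
Run set: none (0 run).
Changed values: in4.
The important point: nothing the output needs ever reads in4, so the edit is invisible to it.

Initial pass — values computed on the first demand:
  v2 = absv(3) = 3
  v4 = neg(3) = -3
  v5 = max2(3, 3) = 3
  v7 = min2(-3, 3) = -3

Second demand — change propagation:
  no demanded computation ever read in4, so the edit dirties nothing and nothing runs.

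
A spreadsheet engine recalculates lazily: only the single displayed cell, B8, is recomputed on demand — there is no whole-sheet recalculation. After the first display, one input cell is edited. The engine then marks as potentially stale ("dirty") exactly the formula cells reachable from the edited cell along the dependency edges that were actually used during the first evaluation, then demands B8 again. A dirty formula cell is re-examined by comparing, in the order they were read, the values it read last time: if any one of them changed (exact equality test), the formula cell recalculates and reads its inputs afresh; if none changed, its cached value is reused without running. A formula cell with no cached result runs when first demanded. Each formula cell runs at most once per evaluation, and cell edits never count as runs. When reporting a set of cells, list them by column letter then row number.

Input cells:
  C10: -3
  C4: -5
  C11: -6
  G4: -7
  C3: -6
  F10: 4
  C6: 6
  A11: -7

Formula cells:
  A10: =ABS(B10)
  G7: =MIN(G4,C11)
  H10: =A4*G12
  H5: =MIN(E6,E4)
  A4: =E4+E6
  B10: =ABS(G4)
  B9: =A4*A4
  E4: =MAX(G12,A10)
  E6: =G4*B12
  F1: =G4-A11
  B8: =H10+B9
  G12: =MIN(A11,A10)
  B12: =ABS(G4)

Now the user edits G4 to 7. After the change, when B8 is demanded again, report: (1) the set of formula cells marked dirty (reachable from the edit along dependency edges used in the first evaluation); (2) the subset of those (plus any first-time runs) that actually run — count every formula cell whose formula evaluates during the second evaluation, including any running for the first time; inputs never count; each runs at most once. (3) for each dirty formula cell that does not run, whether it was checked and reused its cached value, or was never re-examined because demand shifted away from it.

First evaluation (everything demanded from the output):
  B10 = ABS(-7) = 7
  A10 = ABS(7) = 7
  B12 = ABS(-7) = 7
  E6 = -7 * 7 = -49
  G12 = MIN(-7, 7) = -7
  E4 = MAX(-7, 7) = 7
  A4 = 7 + -49 = -42
  B9 = -42 * -42 = 1764
  H10 = -42 * -7 = 294
  B8 = 294 + 1764 = 2058

Propagation after the edit:
  B10: runs — G4 -7->7; result 7 (same value as before).
  A10: checked — values it read are unchanged (B10 unchanged); reused cached 7 without running.
  B12: runs — G4 -7->7; result 7 (same value as before).
  E6: runs — G4 -7->7; result 49.
  G12: checked — values it read are unchanged (A11 unchanged, A10 unchanged); reused cached -7 without running.
  E4: checked — values it read are unchanged (G12 unchanged, A10 unchanged); reused cached 7 without running.
  A4: runs — E6 -49->49; result 56.
  B9: runs — A4 -42->56; A4 -42->56; result 3136.
  H10: runs — A4 -42->56; result -392.
  B8: runs — H10 294->-392; B9 1764->3136; result 2744.

Key observation: the cutoff stops propagation at A10 — its inputs' values are unchanged, so it reuses its cache.

Marked dirty: A4, A10, B8, B9, B10, B12, E4, E6, G12, H10.
Formula cells that run: A4, B8, B9, B10, B12, E6, H10 — 7 in total.
Checked but reused from cache: A10, E4, G12.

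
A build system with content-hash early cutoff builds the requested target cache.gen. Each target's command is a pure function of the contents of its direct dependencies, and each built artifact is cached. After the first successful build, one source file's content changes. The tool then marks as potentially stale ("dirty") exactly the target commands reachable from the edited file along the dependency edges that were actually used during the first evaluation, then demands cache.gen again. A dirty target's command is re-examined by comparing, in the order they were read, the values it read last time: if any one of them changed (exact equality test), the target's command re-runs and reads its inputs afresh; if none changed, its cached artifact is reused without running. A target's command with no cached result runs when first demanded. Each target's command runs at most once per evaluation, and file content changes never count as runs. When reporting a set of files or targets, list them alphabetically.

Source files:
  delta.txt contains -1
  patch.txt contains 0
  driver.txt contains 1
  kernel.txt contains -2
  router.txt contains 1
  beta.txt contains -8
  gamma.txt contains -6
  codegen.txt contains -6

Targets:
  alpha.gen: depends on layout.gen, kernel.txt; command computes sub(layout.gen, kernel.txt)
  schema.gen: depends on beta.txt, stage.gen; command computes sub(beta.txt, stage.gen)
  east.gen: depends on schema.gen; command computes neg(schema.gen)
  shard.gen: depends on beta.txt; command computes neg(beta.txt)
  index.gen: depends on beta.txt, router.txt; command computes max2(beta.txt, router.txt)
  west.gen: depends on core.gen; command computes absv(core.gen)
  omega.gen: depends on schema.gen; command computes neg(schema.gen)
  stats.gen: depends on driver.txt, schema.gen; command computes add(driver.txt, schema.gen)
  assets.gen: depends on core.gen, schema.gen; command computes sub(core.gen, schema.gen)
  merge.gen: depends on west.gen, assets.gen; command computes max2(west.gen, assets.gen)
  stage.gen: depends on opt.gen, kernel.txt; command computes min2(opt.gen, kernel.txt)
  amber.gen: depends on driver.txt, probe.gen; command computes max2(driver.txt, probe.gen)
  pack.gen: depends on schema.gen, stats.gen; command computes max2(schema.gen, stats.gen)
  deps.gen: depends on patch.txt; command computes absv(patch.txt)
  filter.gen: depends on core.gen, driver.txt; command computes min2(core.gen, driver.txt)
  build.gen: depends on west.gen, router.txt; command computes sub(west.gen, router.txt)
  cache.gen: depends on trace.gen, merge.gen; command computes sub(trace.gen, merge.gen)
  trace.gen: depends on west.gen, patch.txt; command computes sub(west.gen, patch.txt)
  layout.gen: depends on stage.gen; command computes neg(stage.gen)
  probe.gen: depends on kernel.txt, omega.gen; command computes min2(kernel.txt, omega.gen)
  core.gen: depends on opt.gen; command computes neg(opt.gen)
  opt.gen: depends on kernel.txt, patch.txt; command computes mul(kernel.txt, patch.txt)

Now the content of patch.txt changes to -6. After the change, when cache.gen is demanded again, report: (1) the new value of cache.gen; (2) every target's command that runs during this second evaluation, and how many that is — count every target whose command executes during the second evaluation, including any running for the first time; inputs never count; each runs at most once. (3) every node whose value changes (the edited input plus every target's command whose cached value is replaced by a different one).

New value of cache.gen: 6.
Target commands that run: assets.gen, cache.gen, core.gen, merge.gen, opt.gen, stage.gen, trace.gen, west.gen — 8 in total.
Values that change: assets.gen, cache.gen, core.gen, merge.gen, opt.gen, patch.txt, trace.gen, west.gen.
Key observation: the cutoff stops propagation at schema.gen — its inputs' values are unchanged, so it reuses its cache.

First evaluation (everything demanded from the output):
  opt.gen = mul(-2, 0) = 0
  core.gen = neg(0) = 0
  stage.gen = min2(0, -2) = -2
  schema.gen = sub(-8, -2) = -6
  assets.gen = sub(0, -6) = 6
  west.gen = absv(0) = 0
  merge.gen = max2(0, 6) = 6
  trace.gen = sub(0, 0) = 0
  cache.gen = sub(0, 6) = -6

Propagation after the edit:
  opt.gen: runs — patch.txt 0->-6; result 12.
  core.gen: runs — opt.gen 0->12; result -12.
  stage.gen: runs — opt.gen 0->12; result -2 (same value as before).
  schema.gen: checked — values it read are unchanged (beta.txt unchanged, stage.gen unchanged); reused cached -6 without running.
  assets.gen: runs — core.gen 0->-12; result -6.
  west.gen: runs — core.gen 0->-12; result 12.
  merge.gen: runs — west.gen 0->12; assets.gen 6->-6; result 12.
  trace.gen: runs — west.gen 0->12; patch.txt 0->-6; result 18.
  cache.gen: runs — trace.gen 0->18; merge.gen 6->12; result 6.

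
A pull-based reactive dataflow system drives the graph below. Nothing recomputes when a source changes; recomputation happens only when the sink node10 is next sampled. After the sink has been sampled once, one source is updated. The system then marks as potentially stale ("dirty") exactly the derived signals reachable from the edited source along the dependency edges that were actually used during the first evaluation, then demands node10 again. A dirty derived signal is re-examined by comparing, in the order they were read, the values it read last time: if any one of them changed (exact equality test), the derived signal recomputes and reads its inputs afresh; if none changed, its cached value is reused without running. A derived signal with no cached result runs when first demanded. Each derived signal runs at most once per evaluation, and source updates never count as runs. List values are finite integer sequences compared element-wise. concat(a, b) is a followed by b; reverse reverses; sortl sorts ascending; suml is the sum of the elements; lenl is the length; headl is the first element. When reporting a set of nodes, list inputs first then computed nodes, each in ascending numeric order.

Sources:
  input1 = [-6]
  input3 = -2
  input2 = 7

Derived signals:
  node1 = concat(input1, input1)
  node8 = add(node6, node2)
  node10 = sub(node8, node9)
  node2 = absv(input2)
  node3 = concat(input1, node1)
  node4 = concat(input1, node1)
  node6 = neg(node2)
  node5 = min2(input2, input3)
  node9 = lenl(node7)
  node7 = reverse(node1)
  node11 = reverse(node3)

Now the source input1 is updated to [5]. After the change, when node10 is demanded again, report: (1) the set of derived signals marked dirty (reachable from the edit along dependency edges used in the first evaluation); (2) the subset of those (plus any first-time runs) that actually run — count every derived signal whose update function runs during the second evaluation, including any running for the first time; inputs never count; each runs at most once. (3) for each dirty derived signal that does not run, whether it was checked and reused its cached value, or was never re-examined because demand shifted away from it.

Marked dirty: node1, node7, node9, node10.
Derived signals that run: node1, node7, node9 — 3 in total.
Checked but reused from cache: node10.
Key observation: the change is absorbed at node9 — it re-runs but produces the same value, and the output's value is unchanged.

First evaluation (everything demanded from the output):
  node1 = concat([-6], [-6]) = [-6, -6]
  node2 = absv(7) = 7
  node6 = neg(7) = -7
  node7 = reverse([-6, -6]) = [-6, -6]
  node8 = add(-7, 7) = 0
  node9 = lenl([-6, -6]) = 2
  node10 = sub(0, 2) = -2

Propagation after the edit:
  node1: runs — input1 [-6]->[5]; input1 [-6]->[5]; result [5, 5].
  node7: runs — node1 [-6, -6]->[5, 5]; result [5, 5].
  node9: runs — node7 [-6, -6]->[5, 5]; result 2 (same value as before).
  node10: checked — values it read are unchanged (node8 unchanged, node9 unchanged); reused cached -2 without running.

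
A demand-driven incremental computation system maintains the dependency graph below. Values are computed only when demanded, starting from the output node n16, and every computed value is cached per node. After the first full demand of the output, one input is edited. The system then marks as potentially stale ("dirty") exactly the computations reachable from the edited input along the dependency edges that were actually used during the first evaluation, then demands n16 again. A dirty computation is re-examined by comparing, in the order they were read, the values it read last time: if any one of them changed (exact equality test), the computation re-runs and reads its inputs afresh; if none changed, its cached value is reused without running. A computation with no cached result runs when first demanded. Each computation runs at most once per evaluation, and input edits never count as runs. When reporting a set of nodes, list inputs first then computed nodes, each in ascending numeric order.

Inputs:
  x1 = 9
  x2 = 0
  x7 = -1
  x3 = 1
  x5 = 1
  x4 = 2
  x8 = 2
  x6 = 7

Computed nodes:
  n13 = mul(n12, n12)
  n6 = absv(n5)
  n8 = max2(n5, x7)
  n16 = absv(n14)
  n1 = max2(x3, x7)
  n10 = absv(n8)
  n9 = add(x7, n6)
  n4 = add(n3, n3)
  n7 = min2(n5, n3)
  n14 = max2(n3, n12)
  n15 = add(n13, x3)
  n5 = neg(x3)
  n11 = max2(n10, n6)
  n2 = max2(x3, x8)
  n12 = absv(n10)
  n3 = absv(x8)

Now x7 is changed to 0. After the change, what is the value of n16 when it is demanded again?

New value of n16: 2.
Key observation: the change is absorbed at n14 — it re-runs but produces the same value, and the output's value is unchanged.

First evaluation (everything demanded from the output):
  n3 = absv(2) = 2
  n5 = neg(1) = -1
  n8 = max2(-1, -1) = -1
  n10 = absv(-1) = 1
  n12 = absv(1) = 1
  n14 = max2(2, 1) = 2
  n16 = absv(2) = 2

Propagation after the edit:
  n8: runs — x7 -1->0; result 0.
  n10: runs — n8 -1->0; result 0.
  n12: runs — n10 1->0; result 0.
  n14: runs — n12 1->0; result 2 (same value as before).
  n16: checked — values it read are unchanged (n14 unchanged); reused cached 2 without running.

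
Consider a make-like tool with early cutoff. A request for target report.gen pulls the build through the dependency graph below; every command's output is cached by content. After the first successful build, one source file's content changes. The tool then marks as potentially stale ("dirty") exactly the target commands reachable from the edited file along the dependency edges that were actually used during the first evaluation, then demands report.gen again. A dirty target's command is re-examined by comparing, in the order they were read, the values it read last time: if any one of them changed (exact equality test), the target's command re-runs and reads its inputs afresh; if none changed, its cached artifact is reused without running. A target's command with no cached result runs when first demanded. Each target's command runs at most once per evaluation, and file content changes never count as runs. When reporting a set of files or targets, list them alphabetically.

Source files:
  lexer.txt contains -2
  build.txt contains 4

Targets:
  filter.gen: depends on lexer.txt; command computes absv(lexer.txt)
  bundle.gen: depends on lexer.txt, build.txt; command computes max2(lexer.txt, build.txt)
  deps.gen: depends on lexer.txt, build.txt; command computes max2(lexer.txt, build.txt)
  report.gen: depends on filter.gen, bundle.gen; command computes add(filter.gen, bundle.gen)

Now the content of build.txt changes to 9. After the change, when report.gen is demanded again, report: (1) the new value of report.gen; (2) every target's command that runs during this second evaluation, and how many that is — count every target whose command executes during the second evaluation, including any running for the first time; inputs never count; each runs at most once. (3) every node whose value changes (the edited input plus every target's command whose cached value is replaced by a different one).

First demand of the output computes:
  bundle.gen = max2(-2, 4) = 4
  filter.gen = absv(-2) = 2
  report.gen = add(2, 4) = 6

After the edit, cleaning proceeds:
  bundle.gen: a read changed (build.txt 4->9) — executes, giving 9.
  report.gen: a read changed (bundle.gen 4->9) — executes, giving 11.

Demanding report.gen again yields 11.
2 target commands run: bundle.gen, report.gen.
The nodes whose values change: build.txt, bundle.gen, report.gen.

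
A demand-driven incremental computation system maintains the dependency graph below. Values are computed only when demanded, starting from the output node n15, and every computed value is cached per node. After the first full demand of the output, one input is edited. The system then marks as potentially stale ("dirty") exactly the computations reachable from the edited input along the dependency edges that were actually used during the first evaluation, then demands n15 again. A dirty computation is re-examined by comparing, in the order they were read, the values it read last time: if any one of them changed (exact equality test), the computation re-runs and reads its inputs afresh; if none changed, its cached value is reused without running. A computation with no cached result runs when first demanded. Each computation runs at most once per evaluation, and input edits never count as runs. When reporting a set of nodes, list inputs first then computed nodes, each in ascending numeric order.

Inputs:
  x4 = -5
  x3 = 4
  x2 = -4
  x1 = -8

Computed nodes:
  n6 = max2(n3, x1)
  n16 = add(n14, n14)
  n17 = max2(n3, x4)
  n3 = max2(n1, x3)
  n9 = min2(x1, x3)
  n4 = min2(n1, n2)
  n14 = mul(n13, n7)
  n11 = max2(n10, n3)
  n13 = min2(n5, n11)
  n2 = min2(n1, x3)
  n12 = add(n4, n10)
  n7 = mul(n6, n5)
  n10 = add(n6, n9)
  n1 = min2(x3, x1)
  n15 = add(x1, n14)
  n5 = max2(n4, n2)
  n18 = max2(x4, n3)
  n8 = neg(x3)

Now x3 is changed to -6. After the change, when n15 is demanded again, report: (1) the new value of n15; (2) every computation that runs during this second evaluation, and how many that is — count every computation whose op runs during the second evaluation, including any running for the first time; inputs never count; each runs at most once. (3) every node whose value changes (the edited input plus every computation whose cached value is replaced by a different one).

New value of n15: -392.
Computations that run: n1, n2, n3, n6, n7, n9, n10, n11, n13, n14, n15 — 11 in total.
Values that change: x3, n3, n6, n7, n10, n11, n14, n15.
Key observation: the cutoff stops propagation at n4 — its inputs' values are unchanged, so it reuses its cache.

First evaluation (everything demanded from the output):
  n1 = min2(4, -8) = -8
  n2 = min2(-8, 4) = -8
  n3 = max2(-8, 4) = 4
  n4 = min2(-8, -8) = -8
  n5 = max2(-8, -8) = -8
  n6 = max2(4, -8) = 4
  n7 = mul(4, -8) = -32
  n9 = min2(-8, 4) = -8
  n10 = add(4, -8) = -4
  n11 = max2(-4, 4) = 4
  n13 = min2(-8, 4) = -8
  n14 = mul(-8, -32) = 256
  n15 = add(-8, 256) = 248

Propagation after the edit:
  n1: runs — x3 4->-6; result -8 (same value as before).
  n2: runs — x3 4->-6; result -8 (same value as before).
  n3: runs — x3 4->-6; result -6.
  n4: checked — values it read are unchanged (n1 unchanged, n2 unchanged); reused cached -8 without running.
  n5: checked — values it read are unchanged (n4 unchanged, n2 unchanged); reused cached -8 without running.
  n6: runs — n3 4->-6; result -6.
  n7: runs — n6 4->-6; result 48.
  n9: runs — x3 4->-6; result -8 (same value as before).
  n10: runs — n6 4->-6; result -14.
  n11: runs — n10 -4->-14; n3 4->-6; result -6.
  n13: runs — n11 4->-6; result -8 (same value as before).
  n14: runs — n7 -32->48; result -384.
  n15: runs — n14 256->-384; result -392.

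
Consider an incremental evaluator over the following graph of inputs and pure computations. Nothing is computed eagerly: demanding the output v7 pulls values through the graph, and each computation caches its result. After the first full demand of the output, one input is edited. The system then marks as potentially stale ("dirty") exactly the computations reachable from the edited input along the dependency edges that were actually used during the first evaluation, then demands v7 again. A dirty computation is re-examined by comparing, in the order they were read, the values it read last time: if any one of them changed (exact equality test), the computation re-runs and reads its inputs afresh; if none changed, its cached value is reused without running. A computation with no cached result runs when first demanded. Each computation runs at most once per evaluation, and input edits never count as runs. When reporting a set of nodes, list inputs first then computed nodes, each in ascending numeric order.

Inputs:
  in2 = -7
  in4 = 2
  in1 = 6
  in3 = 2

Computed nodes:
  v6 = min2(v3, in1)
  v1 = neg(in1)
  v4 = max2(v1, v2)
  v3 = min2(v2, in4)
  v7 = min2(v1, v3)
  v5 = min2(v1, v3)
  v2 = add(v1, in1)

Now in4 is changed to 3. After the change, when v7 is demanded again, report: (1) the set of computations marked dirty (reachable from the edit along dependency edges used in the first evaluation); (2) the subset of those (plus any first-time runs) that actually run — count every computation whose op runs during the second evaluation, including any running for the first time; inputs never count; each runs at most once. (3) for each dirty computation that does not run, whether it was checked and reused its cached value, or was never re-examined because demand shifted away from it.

Initial pass — values computed on the first demand:
  v1 = neg(6) = -6
  v2 = add(-6, 6) = 0
  v3 = min2(0, 2) = 0
  v7 = min2(-6, 0) = -6

Second demand — change propagation:
  v3: re-runs because in4 2->3; new result 0 (unchanged).
  v7: re-examined; everything it read last time is the same (v1 unchanged, v3 unchanged) — cache -6 kept, no run.

The important point: v3 recomputes to an identical value, and the output ends up unchanged.

Dirty set: v3, v7.
Run set: v3 (1 run).
Re-examined without running (cache reused): v7.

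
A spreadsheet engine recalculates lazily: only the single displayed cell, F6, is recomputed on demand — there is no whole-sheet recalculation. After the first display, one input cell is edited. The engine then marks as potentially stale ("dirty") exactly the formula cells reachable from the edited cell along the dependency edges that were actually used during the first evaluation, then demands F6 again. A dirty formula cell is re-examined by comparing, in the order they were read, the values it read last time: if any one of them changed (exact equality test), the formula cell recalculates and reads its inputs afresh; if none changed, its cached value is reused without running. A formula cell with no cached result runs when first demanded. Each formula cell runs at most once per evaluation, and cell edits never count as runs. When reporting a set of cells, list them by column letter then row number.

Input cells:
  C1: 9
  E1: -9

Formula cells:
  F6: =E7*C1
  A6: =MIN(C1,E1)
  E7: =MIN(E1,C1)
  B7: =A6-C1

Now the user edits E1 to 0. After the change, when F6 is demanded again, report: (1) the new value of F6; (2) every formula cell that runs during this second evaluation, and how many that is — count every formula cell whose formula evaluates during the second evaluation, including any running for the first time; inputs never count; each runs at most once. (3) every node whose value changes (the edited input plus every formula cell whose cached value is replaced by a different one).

New value of F6: 0.
Formula cells that run: E7, F6 — 2 in total.
Values that change: E1, E7, F6.

First evaluation (everything demanded from the output):
  E7 = MIN(-9, 9) = -9
  F6 = -9 * 9 = -81

Propagation after the edit:
  E7: runs — E1 -9->0; result 0.
  F6: runs — E7 -9->0; result 0.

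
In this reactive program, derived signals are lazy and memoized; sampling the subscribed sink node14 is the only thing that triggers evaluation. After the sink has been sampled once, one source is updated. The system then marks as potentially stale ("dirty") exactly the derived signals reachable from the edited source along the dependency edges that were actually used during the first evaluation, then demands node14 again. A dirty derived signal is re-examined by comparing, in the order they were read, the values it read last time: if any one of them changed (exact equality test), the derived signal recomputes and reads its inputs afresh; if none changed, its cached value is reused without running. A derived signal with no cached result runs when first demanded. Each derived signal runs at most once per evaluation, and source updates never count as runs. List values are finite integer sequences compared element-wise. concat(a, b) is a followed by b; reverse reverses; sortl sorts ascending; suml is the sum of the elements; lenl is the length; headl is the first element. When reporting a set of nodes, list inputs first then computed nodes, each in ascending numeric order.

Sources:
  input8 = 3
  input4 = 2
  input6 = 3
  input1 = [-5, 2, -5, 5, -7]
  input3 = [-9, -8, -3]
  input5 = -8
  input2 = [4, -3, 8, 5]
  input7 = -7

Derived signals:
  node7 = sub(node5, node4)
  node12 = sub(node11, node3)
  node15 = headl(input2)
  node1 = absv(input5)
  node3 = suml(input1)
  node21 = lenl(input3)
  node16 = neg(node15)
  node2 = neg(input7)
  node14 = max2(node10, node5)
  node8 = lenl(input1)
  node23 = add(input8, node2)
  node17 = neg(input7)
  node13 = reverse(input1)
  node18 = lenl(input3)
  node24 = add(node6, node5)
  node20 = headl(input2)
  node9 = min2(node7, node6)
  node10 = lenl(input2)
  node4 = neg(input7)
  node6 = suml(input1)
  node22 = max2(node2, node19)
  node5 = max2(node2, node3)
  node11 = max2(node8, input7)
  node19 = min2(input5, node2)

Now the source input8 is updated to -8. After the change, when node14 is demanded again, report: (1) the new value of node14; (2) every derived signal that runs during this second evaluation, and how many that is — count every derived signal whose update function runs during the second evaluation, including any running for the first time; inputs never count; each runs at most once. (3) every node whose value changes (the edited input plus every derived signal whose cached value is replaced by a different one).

First demand of the output computes:
  node2 = neg(-7) = 7
  node3 = suml([-5, 2, -5, 5, -7]) = -10
  node5 = max2(7, -10) = 7
  node10 = lenl([4, -3, 8, 5]) = 4
  node14 = max2(4, 7) = 7

After the edit, cleaning proceeds:
  input8 only reaches undemanded nodes; the second demand re-runs nothing.

Note the shortcut — input8 feeds only undemanded nodes, so no recomputation happens.

Demanding node14 again yields 7.
0 derived signals run: none.
The nodes whose values change: input8.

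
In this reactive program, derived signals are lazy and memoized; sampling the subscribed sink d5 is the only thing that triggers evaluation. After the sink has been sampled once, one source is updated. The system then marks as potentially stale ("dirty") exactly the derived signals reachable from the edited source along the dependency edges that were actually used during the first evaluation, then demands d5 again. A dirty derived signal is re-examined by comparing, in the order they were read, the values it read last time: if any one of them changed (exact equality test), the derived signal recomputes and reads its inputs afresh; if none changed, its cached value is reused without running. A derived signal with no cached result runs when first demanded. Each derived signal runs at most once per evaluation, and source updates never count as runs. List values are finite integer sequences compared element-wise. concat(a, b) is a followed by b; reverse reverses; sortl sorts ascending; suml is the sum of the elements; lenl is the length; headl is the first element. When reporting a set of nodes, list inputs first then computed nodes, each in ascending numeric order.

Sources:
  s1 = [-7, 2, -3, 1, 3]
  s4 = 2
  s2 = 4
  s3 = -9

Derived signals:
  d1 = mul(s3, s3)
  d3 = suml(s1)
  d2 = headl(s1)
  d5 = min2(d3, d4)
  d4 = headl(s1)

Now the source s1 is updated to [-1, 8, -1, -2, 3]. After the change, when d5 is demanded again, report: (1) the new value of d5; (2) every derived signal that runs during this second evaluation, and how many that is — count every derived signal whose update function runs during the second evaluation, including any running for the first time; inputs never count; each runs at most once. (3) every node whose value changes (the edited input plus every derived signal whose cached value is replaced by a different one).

First demand of the output computes:
  d3 = suml([-7, 2, -3, 1, 3]) = -4
  d4 = headl([-7, 2, -3, 1, 3]) = -7
  d5 = min2(-4, -7) = -7

After the edit, cleaning proceeds:
  d3: a read changed (s1 [-7, 2, -3, 1, 3]->[-1, 8, -1, -2, 3]) — executes, giving 7.
  d4: a read changed (s1 [-7, 2, -3, 1, 3]->[-1, 8, -1, -2, 3]) — executes, giving -1.
  d5: a read changed (d3 -4->7; d4 -7->-1) — executes, giving -1.

Demanding d5 again yields -1.
3 derived signals run: d3, d4, d5.
The nodes whose values change: s1, d3, d4, d5.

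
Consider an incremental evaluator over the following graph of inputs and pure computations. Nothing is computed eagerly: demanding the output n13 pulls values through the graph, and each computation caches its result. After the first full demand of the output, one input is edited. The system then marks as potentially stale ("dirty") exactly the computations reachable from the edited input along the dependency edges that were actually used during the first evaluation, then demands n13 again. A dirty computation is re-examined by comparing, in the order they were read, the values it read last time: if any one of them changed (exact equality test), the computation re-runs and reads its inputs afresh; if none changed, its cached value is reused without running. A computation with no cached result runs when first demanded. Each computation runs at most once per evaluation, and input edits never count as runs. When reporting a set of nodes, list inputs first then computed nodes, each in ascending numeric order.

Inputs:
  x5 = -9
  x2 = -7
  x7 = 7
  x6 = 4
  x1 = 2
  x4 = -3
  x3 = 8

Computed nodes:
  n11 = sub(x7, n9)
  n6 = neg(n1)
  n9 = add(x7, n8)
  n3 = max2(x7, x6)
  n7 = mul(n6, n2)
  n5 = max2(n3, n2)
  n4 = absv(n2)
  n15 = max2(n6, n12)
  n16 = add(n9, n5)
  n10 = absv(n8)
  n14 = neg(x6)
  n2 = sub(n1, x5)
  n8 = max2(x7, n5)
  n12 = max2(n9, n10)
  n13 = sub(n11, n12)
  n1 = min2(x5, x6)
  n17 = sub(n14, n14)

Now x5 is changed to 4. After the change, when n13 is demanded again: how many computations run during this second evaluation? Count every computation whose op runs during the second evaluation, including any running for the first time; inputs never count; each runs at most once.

Run set: n1, n2 (2 run).
The important point: n2 recomputes to an identical value, and the output ends up unchanged.

Initial pass — values computed on the first demand:
  n1 = min2(-9, 4) = -9
  n2 = sub(-9, -9) = 0
  n3 = max2(7, 4) = 7
  n5 = max2(7, 0) = 7
  n8 = max2(7, 7) = 7
  n9 = add(7, 7) = 14
  n10 = absv(7) = 7
  n11 = sub(7, 14) = -7
  n12 = max2(14, 7) = 14
  n13 = sub(-7, 14) = -21

Second demand — change propagation:
  n1: re-runs because x5 -9->4; new result 4.
  n2: re-runs because n1 -9->4; x5 -9->4; new result 0 (unchanged).
  n5: re-examined; everything it read last time is the same (n3 unchanged, n2 unchanged) — cache 7 kept, no run.
  n8: re-examined; everything it read last time is the same (x7 unchanged, n5 unchanged) — cache 7 kept, no run.
  n9: re-examined; everything it read last time is the same (x7 unchanged, n8 unchanged) — cache 14 kept, no run.
  n10: re-examined; everything it read last time is the same (n8 unchanged) — cache 7 kept, no run.
  n11: re-examined; everything it read last time is the same (x7 unchanged, n9 unchanged) — cache -7 kept, no run.
  n12: re-examined; everything it read last time is the same (n9 unchanged, n10 unchanged) — cache 14 kept, no run.
  n13: re-examined; everything it read last time is the same (n11 unchanged, n12 unchanged) — cache -21 kept, no run.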